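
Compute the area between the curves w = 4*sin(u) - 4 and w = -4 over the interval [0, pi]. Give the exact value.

8

On [0, pi], (4*sin(u) - 4) - (-4) = 4*sin(u) is ≥ 0 throughout, so the area is a single integral of |4*sin(u)|.
∫[0,pi] (4*sin(u)) du = 8.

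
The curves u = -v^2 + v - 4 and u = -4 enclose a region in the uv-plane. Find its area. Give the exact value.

1/6

Both boundary curves give u as a function of v, so integrate with respect to v. Setting them equal: -v^2 + v = 0, i.e. -v*(v - 1) = 0, so they meet at v = 0, 1.
For v in [0, 1], u = -v^2 + v - 4 is on the right; area = ∫[0,1] (-v^2 + v) dv = 1/6.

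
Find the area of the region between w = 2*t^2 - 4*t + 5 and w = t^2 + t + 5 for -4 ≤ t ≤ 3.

The difference (2*t^2 - 4*t + 5) - (t^2 + t + 5) = t^2 - 5*t changes sign at t = 0 inside [-4, 3], so split the integral there.
∫[-4,0] (t^2 - 5*t) dt = 184/3.
∫[0,3] (t^2 - 5*t) dt = -27/2; the area of that piece is 27/2.
Total area = 184/3 + 27/2 = 449/6.

449/6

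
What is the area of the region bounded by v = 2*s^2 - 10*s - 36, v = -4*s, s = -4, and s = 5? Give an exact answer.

The difference (2*s^2 - 10*s - 36) - (-4*s) = 2*s^2 - 6*s - 36 changes sign at s = -3 inside [-4, 5], so split the integral there.
∫[-4,-3] (2*s^2 - 6*s - 36) ds = 29/3.
∫[-3,5] (2*s^2 - 6*s - 36) ds = -704/3; the area of that piece is 704/3.
Total area = 29/3 + 704/3 = 733/3.

733/3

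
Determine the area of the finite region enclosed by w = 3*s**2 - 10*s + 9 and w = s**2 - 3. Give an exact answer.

Set the curves equal: 3*s**2 - 10*s + 9 = s**2 - 3, so 2*s**2 - 10*s + 12 = 0, which factors as 2*(s - 3)*(s - 2) = 0. The curves meet at s = 2, 3.
On [2, 3], w = s**2 - 3 is on top; that piece has area ∫[2,3] (-(2*s**2 - 10*s + 12)) ds = 1/3.

1/3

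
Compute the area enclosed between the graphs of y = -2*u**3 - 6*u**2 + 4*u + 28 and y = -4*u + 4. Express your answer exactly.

131/2

Set the curves equal: -2*u**3 - 6*u**2 + 4*u + 28 = -4*u + 4, so -2*u**3 - 6*u**2 + 8*u + 24 = 0, which factors as -2*(u - 2)*(u + 2)*(u + 3) = 0. The curves meet at u = -3, -2, 2.
On [-3, -2], y = -4*u + 4 is on top; that piece has area ∫[-3,-2] (-(-2*u**3 - 6*u**2 + 8*u + 24)) du = 3/2.
On [-2, 2], y = -2*u**3 - 6*u**2 + 4*u + 28 is on top; that piece has area ∫[-2,2] (-2*u**3 - 6*u**2 + 8*u + 24) du = 64.
Total enclosed area = 3/2 + 64 = 131/2.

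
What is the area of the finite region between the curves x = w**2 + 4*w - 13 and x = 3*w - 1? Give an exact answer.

Both boundary curves give x as a function of w, so integrate with respect to w. Setting them equal: w**2 + w - 12 = 0, i.e. (w - 3)*(w + 4) = 0, so they meet at w = -4, 3.
For w in [-4, 3], x = w**2 + 4*w - 13 is on the left; area = ∫[-4,3] (-(w**2 + w - 12)) dw = 343/6.

343/6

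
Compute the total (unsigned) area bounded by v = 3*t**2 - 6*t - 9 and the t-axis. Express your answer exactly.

The curve meets the t-axis where 3*t**2 - 6*t - 9 = 0, i.e. 3*(t - 3)*(t + 1) = 0, at t = -1, 3.
On [-1, 3] the curve lies below the axis; ∫[-1,3] (3*t**2 - 6*t - 9) dt = -32, giving area 32.

32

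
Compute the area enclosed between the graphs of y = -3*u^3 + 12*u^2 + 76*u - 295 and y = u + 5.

4019/2

Set the curves equal: -3*u^3 + 12*u^2 + 76*u - 295 = u + 5, so -3*u^3 + 12*u^2 + 75*u - 300 = 0, which factors as -3*(u - 5)*(u - 4)*(u + 5) = 0. The curves meet at u = -5, 4, 5.
On [-5, 4], y = u + 5 is on top; that piece has area ∫[-5,4] (-(-3*u^3 + 12*u^2 + 75*u - 300)) du = 8019/4.
On [4, 5], y = -3*u^3 + 12*u^2 + 76*u - 295 is on top; that piece has area ∫[4,5] (-3*u^3 + 12*u^2 + 75*u - 300) du = 19/4.
Total enclosed area = 8019/4 + 19/4 = 4019/2.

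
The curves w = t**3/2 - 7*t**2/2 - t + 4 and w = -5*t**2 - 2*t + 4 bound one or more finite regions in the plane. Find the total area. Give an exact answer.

Set the curves equal: t**3/2 - 7*t**2/2 - t + 4 = -5*t**2 - 2*t + 4, so t**3/2 + 3*t**2/2 + t = 0, which factors as t*(t + 1)*(t + 2)/2 = 0. The curves meet at t = -2, -1, 0.
On [-2, -1], w = t**3/2 - 7*t**2/2 - t + 4 is on top; that piece has area ∫[-2,-1] (t**3/2 + 3*t**2/2 + t) dt = 1/8.
On [-1, 0], w = -5*t**2 - 2*t + 4 is on top; that piece has area ∫[-1,0] (-(t**3/2 + 3*t**2/2 + t)) dt = 1/8.
Total enclosed area = 1/8 + 1/8 = 1/4.

1/4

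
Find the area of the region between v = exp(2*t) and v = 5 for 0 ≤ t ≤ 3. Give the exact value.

The difference (exp(2*t)) - (5) = exp(2*t) - 5 changes sign at t = log(5)/2 inside [0, 3], so split the integral there.
∫[0,log(5)/2] (exp(2*t) - 5) dt = 2 - 5*log(5)/2; the area of that piece is -2 + 5*log(5)/2.
∫[log(5)/2,3] (exp(2*t) - 5) dt = -35/2 + 5*log(5)/2 + exp(6)/2.
Total area = (-2 + 5*log(5)/2) + (-35/2 + 5*log(5)/2 + exp(6)/2) = -39/2 + 5*log(5) + exp(6)/2.

-39/2 + 5*log(5) + exp(6)/2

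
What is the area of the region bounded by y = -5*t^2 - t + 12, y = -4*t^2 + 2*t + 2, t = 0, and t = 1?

49/6

On [0, 1], (-5*t^2 - t + 12) - (-4*t^2 + 2*t + 2) = -t^2 - 3*t + 10 is ≥ 0 throughout, so the area is a single integral of |-t^2 - 3*t + 10|.
∫[0,1] (-t^2 - 3*t + 10) dt = 49/6.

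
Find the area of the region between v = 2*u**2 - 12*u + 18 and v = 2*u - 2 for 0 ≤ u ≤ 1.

41/3

On [0, 1], (2*u**2 - 12*u + 18) - (2*u - 2) = 2*u**2 - 14*u + 20 is ≥ 0 throughout, so the area is a single integral of |2*u**2 - 14*u + 20|.
∫[0,1] (2*u**2 - 14*u + 20) du = 41/3.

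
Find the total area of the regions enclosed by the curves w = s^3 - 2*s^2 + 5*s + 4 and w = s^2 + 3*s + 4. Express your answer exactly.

Set the curves equal: s^3 - 2*s^2 + 5*s + 4 = s^2 + 3*s + 4, so s^3 - 3*s^2 + 2*s = 0, which factors as s*(s - 2)*(s - 1) = 0. The curves meet at s = 0, 1, 2.
On [0, 1], w = s^3 - 2*s^2 + 5*s + 4 is on top; that piece has area ∫[0,1] (s^3 - 3*s^2 + 2*s) ds = 1/4.
On [1, 2], w = s^2 + 3*s + 4 is on top; that piece has area ∫[1,2] (-(s^3 - 3*s^2 + 2*s)) ds = 1/4.
Total enclosed area = 1/4 + 1/4 = 1/2.

1/2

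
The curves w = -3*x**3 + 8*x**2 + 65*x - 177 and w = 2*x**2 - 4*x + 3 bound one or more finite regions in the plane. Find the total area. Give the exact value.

5137/4

Set the curves equal: -3*x**3 + 8*x**2 + 65*x - 177 = 2*x**2 - 4*x + 3, so -3*x**3 + 6*x**2 + 69*x - 180 = 0, which factors as -3*(x - 4)*(x - 3)*(x + 5) = 0. The curves meet at x = -5, 3, 4.
On [-5, 3], w = 2*x**2 - 4*x + 3 is on top; that piece has area ∫[-5,3] (-(-3*x**3 + 6*x**2 + 69*x - 180)) dx = 1280.
On [3, 4], w = -3*x**3 + 8*x**2 + 65*x - 177 is on top; that piece has area ∫[3,4] (-3*x**3 + 6*x**2 + 69*x - 180) dx = 17/4.
Total enclosed area = 1280 + 17/4 = 5137/4.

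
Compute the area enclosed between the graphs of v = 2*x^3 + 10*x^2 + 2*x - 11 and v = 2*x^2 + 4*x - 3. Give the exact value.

Set the curves equal: 2*x^3 + 10*x^2 + 2*x - 11 = 2*x^2 + 4*x - 3, so 2*x^3 + 8*x^2 - 2*x - 8 = 0, which factors as 2*(x - 1)*(x + 1)*(x + 4) = 0. The curves meet at x = -4, -1, 1.
On [-4, -1], v = 2*x^3 + 10*x^2 + 2*x - 11 is on top; that piece has area ∫[-4,-1] (2*x^3 + 8*x^2 - 2*x - 8) dx = 63/2.
On [-1, 1], v = 2*x^2 + 4*x - 3 is on top; that piece has area ∫[-1,1] (-(2*x^3 + 8*x^2 - 2*x - 8)) dx = 32/3.
Total enclosed area = 63/2 + 32/3 = 253/6.

253/6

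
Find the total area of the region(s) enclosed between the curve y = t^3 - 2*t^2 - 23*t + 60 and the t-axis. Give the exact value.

5137/12

The curve meets the t-axis where t^3 - 2*t^2 - 23*t + 60 = 0, i.e. (t - 4)*(t - 3)*(t + 5) = 0, at t = -5, 3, 4.
On [-5, 3] the curve lies above the axis; ∫[-5,3] (t^3 - 2*t^2 - 23*t + 60) dt = 1280/3, giving area 1280/3.
On [3, 4] the curve lies below the axis; ∫[3,4] (t^3 - 2*t^2 - 23*t + 60) dt = -17/12, giving area 17/12.
Total area = 1280/3 + 17/12 = 5137/12.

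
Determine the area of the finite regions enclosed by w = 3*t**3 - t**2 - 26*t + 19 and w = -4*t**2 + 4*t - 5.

443/2

Set the curves equal: 3*t**3 - t**2 - 26*t + 19 = -4*t**2 + 4*t - 5, so 3*t**3 + 3*t**2 - 30*t + 24 = 0, which factors as 3*(t - 2)*(t - 1)*(t + 4) = 0. The curves meet at t = -4, 1, 2.
On [-4, 1], w = 3*t**3 - t**2 - 26*t + 19 is on top; that piece has area ∫[-4,1] (3*t**3 + 3*t**2 - 30*t + 24) dt = 875/4.
On [1, 2], w = -4*t**2 + 4*t - 5 is on top; that piece has area ∫[1,2] (-(3*t**3 + 3*t**2 - 30*t + 24)) dt = 11/4.
Total enclosed area = 875/4 + 11/4 = 443/2.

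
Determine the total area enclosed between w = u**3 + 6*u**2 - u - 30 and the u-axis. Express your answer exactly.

407/4

The curve meets the u-axis where u**3 + 6*u**2 - u - 30 = 0, i.e. (u - 2)*(u + 3)*(u + 5) = 0, at u = -5, -3, 2.
On [-5, -3] the curve lies above the axis; ∫[-5,-3] (u**3 + 6*u**2 - u - 30) du = 8, giving area 8.
On [-3, 2] the curve lies below the axis; ∫[-3,2] (u**3 + 6*u**2 - u - 30) du = -375/4, giving area 375/4.
Total area = 8 + 375/4 = 407/4.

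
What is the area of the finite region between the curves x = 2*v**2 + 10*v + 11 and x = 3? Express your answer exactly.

9

Both boundary curves give x as a function of v, so integrate with respect to v. Setting them equal: 2*v**2 + 10*v + 8 = 0, i.e. 2*(v + 1)*(v + 4) = 0, so they meet at v = -4, -1.
For v in [-4, -1], x = 2*v**2 + 10*v + 11 is on the left; area = ∫[-4,-1] (-(2*v**2 + 10*v + 8)) dv = 9.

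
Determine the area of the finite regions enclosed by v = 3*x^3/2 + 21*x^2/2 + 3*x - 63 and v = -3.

1741/8

Set the curves equal: 3*x^3/2 + 21*x^2/2 + 3*x - 63 = -3, so 3*x^3/2 + 21*x^2/2 + 3*x - 60 = 0, which factors as 3*(x - 2)*(x + 4)*(x + 5)/2 = 0. The curves meet at x = -5, -4, 2.
On [-5, -4], v = 3*x^3/2 + 21*x^2/2 + 3*x - 63 is on top; that piece has area ∫[-5,-4] (3*x^3/2 + 21*x^2/2 + 3*x - 60) dx = 13/8.
On [-4, 2], v = -3 is on top; that piece has area ∫[-4,2] (-(3*x^3/2 + 21*x^2/2 + 3*x - 60)) dx = 216.
Total enclosed area = 13/8 + 216 = 1741/8.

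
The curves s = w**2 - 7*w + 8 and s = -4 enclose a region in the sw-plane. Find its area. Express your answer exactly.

1/6

Both boundary curves give s as a function of w, so integrate with respect to w. Setting them equal: w**2 - 7*w + 12 = 0, i.e. (w - 4)*(w - 3) = 0, so they meet at w = 3, 4.
For w in [3, 4], s = w**2 - 7*w + 8 is on the left; area = ∫[3,4] (-(w**2 - 7*w + 12)) dw = 1/6.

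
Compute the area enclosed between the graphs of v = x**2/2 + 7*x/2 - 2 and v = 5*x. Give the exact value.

125/12

Set the curves equal: x**2/2 + 7*x/2 - 2 = 5*x, so x**2/2 - 3*x/2 - 2 = 0, which factors as (x - 4)*(x + 1)/2 = 0. The curves meet at x = -1, 4.
On [-1, 4], v = 5*x is on top; that piece has area ∫[-1,4] (-(x**2/2 - 3*x/2 - 2)) dx = 125/12.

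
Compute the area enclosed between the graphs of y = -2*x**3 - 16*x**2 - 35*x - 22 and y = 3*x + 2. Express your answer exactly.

37/6

Set the curves equal: -2*x**3 - 16*x**2 - 35*x - 22 = 3*x + 2, so -2*x**3 - 16*x**2 - 38*x - 24 = 0, which factors as -2*(x + 1)*(x + 3)*(x + 4) = 0. The curves meet at x = -4, -3, -1.
On [-4, -3], y = 3*x + 2 is on top; that piece has area ∫[-4,-3] (-(-2*x**3 - 16*x**2 - 38*x - 24)) dx = 5/6.
On [-3, -1], y = -2*x**3 - 16*x**2 - 35*x - 22 is on top; that piece has area ∫[-3,-1] (-2*x**3 - 16*x**2 - 38*x - 24) dx = 16/3.
Total enclosed area = 5/6 + 16/3 = 37/6.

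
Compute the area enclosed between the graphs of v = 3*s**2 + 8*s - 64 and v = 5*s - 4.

729/2

Set the curves equal: 3*s**2 + 8*s - 64 = 5*s - 4, so 3*s**2 + 3*s - 60 = 0, which factors as 3*(s - 4)*(s + 5) = 0. The curves meet at s = -5, 4.
On [-5, 4], v = 5*s - 4 is on top; that piece has area ∫[-5,4] (-(3*s**2 + 3*s - 60)) ds = 729/2.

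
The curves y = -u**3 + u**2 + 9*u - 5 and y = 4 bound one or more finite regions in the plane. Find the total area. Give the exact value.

148/3

Set the curves equal: -u**3 + u**2 + 9*u - 5 = 4, so -u**3 + u**2 + 9*u - 9 = 0, which factors as -(u - 3)*(u - 1)*(u + 3) = 0. The curves meet at u = -3, 1, 3.
On [-3, 1], y = 4 is on top; that piece has area ∫[-3,1] (-(-u**3 + u**2 + 9*u - 9)) du = 128/3.
On [1, 3], y = -u**3 + u**2 + 9*u - 5 is on top; that piece has area ∫[1,3] (-u**3 + u**2 + 9*u - 9) du = 20/3.
Total enclosed area = 128/3 + 20/3 = 148/3.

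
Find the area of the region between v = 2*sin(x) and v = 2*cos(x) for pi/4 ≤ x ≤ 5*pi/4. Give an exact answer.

4*sqrt(2)

On [pi/4, 5*pi/4], (2*sin(x)) - (2*cos(x)) = 2*sin(x) - 2*cos(x) is ≥ 0 throughout, so the area is a single integral of |2*sin(x) - 2*cos(x)|.
∫[pi/4,5*pi/4] (2*sin(x) - 2*cos(x)) dx = 4*sqrt(2).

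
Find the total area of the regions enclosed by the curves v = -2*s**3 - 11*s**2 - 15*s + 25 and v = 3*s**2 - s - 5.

296/3

Set the curves equal: -2*s**3 - 11*s**2 - 15*s + 25 = 3*s**2 - s - 5, so -2*s**3 - 14*s**2 - 14*s + 30 = 0, which factors as -2*(s - 1)*(s + 3)*(s + 5) = 0. The curves meet at s = -5, -3, 1.
On [-5, -3], v = 3*s**2 - s - 5 is on top; that piece has area ∫[-5,-3] (-(-2*s**3 - 14*s**2 - 14*s + 30)) ds = 40/3.
On [-3, 1], v = -2*s**3 - 11*s**2 - 15*s + 25 is on top; that piece has area ∫[-3,1] (-2*s**3 - 14*s**2 - 14*s + 30) ds = 256/3.
Total enclosed area = 40/3 + 256/3 = 296/3.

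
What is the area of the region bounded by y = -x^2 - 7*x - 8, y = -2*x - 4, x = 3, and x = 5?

242/3

On [3, 5], (-x^2 - 7*x - 8) - (-2*x - 4) = -x^2 - 5*x - 4 is ≤ 0 throughout, so the area is a single integral of |-x^2 - 5*x - 4|.
∫[3,5] (-x^2 - 5*x - 4) dx = -242/3; the area of that piece is 242/3.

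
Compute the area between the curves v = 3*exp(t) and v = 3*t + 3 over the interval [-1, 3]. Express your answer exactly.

-24 - 3*exp(-1) + 3*exp(3)

On [-1, 3], (3*exp(t)) - (3*t + 3) = -3*t + 3*exp(t) - 3 is ≥ 0 throughout, so the area is a single integral of |-3*t + 3*exp(t) - 3|.
∫[-1,3] (-3*t + 3*exp(t) - 3) dt = -24 - 3*exp(-1) + 3*exp(3).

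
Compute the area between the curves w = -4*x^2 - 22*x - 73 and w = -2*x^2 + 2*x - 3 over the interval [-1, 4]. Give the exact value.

On [-1, 4], (-4*x^2 - 22*x - 73) - (-2*x^2 + 2*x - 3) = -2*x^2 - 24*x - 70 is ≤ 0 throughout, so the area is a single integral of |-2*x^2 - 24*x - 70|.
∫[-1,4] (-2*x^2 - 24*x - 70) dx = -1720/3; the area of that piece is 1720/3.

1720/3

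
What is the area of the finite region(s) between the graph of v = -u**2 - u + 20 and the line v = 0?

243/2

The curve meets the u-axis where -u**2 - u + 20 = 0, i.e. -(u - 4)*(u + 5) = 0, at u = -5, 4.
On [-5, 4] the curve lies above the axis; ∫[-5,4] (-u**2 - u + 20) du = 243/2, giving area 243/2.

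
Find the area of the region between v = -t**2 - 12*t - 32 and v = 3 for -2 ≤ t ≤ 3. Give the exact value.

650/3

On [-2, 3], (-t**2 - 12*t - 32) - (3) = -t**2 - 12*t - 35 is ≤ 0 throughout, so the area is a single integral of |-t**2 - 12*t - 35|.
∫[-2,3] (-t**2 - 12*t - 35) dt = -650/3; the area of that piece is 650/3.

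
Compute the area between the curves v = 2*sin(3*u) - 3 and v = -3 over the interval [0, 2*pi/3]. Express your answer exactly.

8/3

The difference (2*sin(3*u) - 3) - (-3) = 2*sin(3*u) changes sign at u = pi/3 inside [0, 2*pi/3], so split the integral there.
∫[0,pi/3] (2*sin(3*u)) du = 4/3.
∫[pi/3,2*pi/3] (2*sin(3*u)) du = -4/3; the area of that piece is 4/3.
Total area = 4/3 + 4/3 = 8/3.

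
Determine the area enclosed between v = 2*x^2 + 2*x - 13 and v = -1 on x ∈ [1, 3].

The difference (2*x^2 + 2*x - 13) - (-1) = 2*x^2 + 2*x - 12 changes sign at x = 2 inside [1, 3], so split the integral there.
∫[1,2] (2*x^2 + 2*x - 12) dx = -13/3; the area of that piece is 13/3.
∫[2,3] (2*x^2 + 2*x - 12) dx = 17/3.
Total area = 13/3 + 17/3 = 10.

10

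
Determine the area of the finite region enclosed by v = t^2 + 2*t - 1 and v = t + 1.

Set the curves equal: t^2 + 2*t - 1 = t + 1, so t^2 + t - 2 = 0, which factors as (t - 1)*(t + 2) = 0. The curves meet at t = -2, 1.
On [-2, 1], v = t + 1 is on top; that piece has area ∫[-2,1] (-(t^2 + t - 2)) dt = 9/2.

9/2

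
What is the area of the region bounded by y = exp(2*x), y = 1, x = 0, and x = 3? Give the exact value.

-7/2 + exp(6)/2

On [0, 3], (exp(2*x)) - (1) = exp(2*x) - 1 is ≥ 0 throughout, so the area is a single integral of |exp(2*x) - 1|.
∫[0,3] (exp(2*x) - 1) dx = -7/2 + exp(6)/2.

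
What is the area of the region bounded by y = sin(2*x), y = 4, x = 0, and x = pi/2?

-1 + 2*pi

On [0, pi/2], (sin(2*x)) - (4) = sin(2*x) - 4 is ≤ 0 throughout, so the area is a single integral of |sin(2*x) - 4|.
∫[0,pi/2] (sin(2*x) - 4) dx = 1 - 2*pi; the area of that piece is -1 + 2*pi.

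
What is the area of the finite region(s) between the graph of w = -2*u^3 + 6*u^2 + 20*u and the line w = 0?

The curve meets the u-axis where -2*u^3 + 6*u^2 + 20*u = 0, i.e. -2*u*(u - 5)*(u + 2) = 0, at u = -2, 0, 5.
On [-2, 0] the curve lies below the axis; ∫[-2,0] (-2*u^3 + 6*u^2 + 20*u) du = -16, giving area 16.
On [0, 5] the curve lies above the axis; ∫[0,5] (-2*u^3 + 6*u^2 + 20*u) du = 375/2, giving area 375/2.
Total area = 16 + 375/2 = 407/2.

407/2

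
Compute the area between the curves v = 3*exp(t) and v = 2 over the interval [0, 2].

-7 + 3*exp(2)

On [0, 2], (3*exp(t)) - (2) = 3*exp(t) - 2 is ≥ 0 throughout, so the area is a single integral of |3*exp(t) - 2|.
∫[0,2] (3*exp(t) - 2) dt = -7 + 3*exp(2).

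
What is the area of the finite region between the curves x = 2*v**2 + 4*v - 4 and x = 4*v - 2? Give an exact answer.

8/3

Both boundary curves give x as a function of v, so integrate with respect to v. Setting them equal: 2*v**2 - 2 = 0, i.e. 2*(v - 1)*(v + 1) = 0, so they meet at v = -1, 1.
For v in [-1, 1], x = 2*v**2 + 4*v - 4 is on the left; area = ∫[-1,1] (-(2*v**2 - 2)) dv = 8/3.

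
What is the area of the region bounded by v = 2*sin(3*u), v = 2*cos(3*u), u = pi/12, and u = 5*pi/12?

4*sqrt(2)/3

On [pi/12, 5*pi/12], (2*sin(3*u)) - (2*cos(3*u)) = 2*sin(3*u) - 2*cos(3*u) is ≥ 0 throughout, so the area is a single integral of |2*sin(3*u) - 2*cos(3*u)|.
∫[pi/12,5*pi/12] (2*sin(3*u) - 2*cos(3*u)) du = 4*sqrt(2)/3.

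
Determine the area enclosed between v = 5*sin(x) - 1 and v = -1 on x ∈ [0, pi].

10

On [0, pi], (5*sin(x) - 1) - (-1) = 5*sin(x) is ≥ 0 throughout, so the area is a single integral of |5*sin(x)|.
∫[0,pi] (5*sin(x)) dx = 10.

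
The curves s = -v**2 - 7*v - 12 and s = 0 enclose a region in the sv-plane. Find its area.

1/6

Both boundary curves give s as a function of v, so integrate with respect to v. Setting them equal: -v**2 - 7*v - 12 = 0, i.e. -(v + 3)*(v + 4) = 0, so they meet at v = -4, -3.
For v in [-4, -3], s = -v**2 - 7*v - 12 is on the right; area = ∫[-4,-3] (-v**2 - 7*v - 12) dv = 1/6.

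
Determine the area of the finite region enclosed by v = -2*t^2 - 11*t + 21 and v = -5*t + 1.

343/3

Set the curves equal: -2*t^2 - 11*t + 21 = -5*t + 1, so -2*t^2 - 6*t + 20 = 0, which factors as -2*(t - 2)*(t + 5) = 0. The curves meet at t = -5, 2.
On [-5, 2], v = -2*t^2 - 11*t + 21 is on top; that piece has area ∫[-5,2] (-2*t^2 - 6*t + 20) dt = 343/3.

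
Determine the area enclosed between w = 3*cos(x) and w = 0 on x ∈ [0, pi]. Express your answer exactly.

The difference (3*cos(x)) - (0) = 3*cos(x) changes sign at x = pi/2 inside [0, pi], so split the integral there.
∫[0,pi/2] (3*cos(x)) dx = 3.
∫[pi/2,pi] (3*cos(x)) dx = -3; the area of that piece is 3.
Total area = 3 + 3 = 6.

6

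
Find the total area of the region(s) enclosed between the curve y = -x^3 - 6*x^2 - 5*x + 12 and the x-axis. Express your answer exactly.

The curve meets the x-axis where -x^3 - 6*x^2 - 5*x + 12 = 0, i.e. -(x - 1)*(x + 3)*(x + 4) = 0, at x = -4, -3, 1.
On [-4, -3] the curve lies below the axis; ∫[-4,-3] (-x^3 - 6*x^2 - 5*x + 12) dx = -3/4, giving area 3/4.
On [-3, 1] the curve lies above the axis; ∫[-3,1] (-x^3 - 6*x^2 - 5*x + 12) dx = 32, giving area 32.
Total area = 3/4 + 32 = 131/4.

131/4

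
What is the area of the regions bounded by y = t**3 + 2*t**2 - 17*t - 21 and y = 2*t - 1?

2521/12

Set the curves equal: t**3 + 2*t**2 - 17*t - 21 = 2*t - 1, so t**3 + 2*t**2 - 19*t - 20 = 0, which factors as (t - 4)*(t + 1)*(t + 5) = 0. The curves meet at t = -5, -1, 4.
On [-5, -1], y = t**3 + 2*t**2 - 17*t - 21 is on top; that piece has area ∫[-5,-1] (t**3 + 2*t**2 - 19*t - 20) dt = 224/3.
On [-1, 4], y = 2*t - 1 is on top; that piece has area ∫[-1,4] (-(t**3 + 2*t**2 - 19*t - 20)) dt = 1625/12.
Total enclosed area = 224/3 + 1625/12 = 2521/12.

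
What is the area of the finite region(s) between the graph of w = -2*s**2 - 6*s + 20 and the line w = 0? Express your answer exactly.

343/3

The curve meets the s-axis where -2*s**2 - 6*s + 20 = 0, i.e. -2*(s - 2)*(s + 5) = 0, at s = -5, 2.
On [-5, 2] the curve lies above the axis; ∫[-5,2] (-2*s**2 - 6*s + 20) ds = 343/3, giving area 343/3.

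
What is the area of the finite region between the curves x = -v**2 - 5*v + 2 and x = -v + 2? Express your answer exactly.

Both boundary curves give x as a function of v, so integrate with respect to v. Setting them equal: -v**2 - 4*v = 0, i.e. -v*(v + 4) = 0, so they meet at v = -4, 0.
For v in [-4, 0], x = -v**2 - 5*v + 2 is on the right; area = ∫[-4,0] (-v**2 - 4*v) dv = 32/3.

32/3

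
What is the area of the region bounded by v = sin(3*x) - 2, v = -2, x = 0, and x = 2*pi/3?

The difference (sin(3*x) - 2) - (-2) = sin(3*x) changes sign at x = pi/3 inside [0, 2*pi/3], so split the integral there.
∫[0,pi/3] (sin(3*x)) dx = 2/3.
∫[pi/3,2*pi/3] (sin(3*x)) dx = -2/3; the area of that piece is 2/3.
Total area = 2/3 + 2/3 = 4/3.

4/3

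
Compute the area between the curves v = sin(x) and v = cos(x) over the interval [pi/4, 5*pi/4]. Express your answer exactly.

On [pi/4, 5*pi/4], (sin(x)) - (cos(x)) = sin(x) - cos(x) is ≥ 0 throughout, so the area is a single integral of |sin(x) - cos(x)|.
∫[pi/4,5*pi/4] (sin(x) - cos(x)) dx = 2*sqrt(2).

2*sqrt(2)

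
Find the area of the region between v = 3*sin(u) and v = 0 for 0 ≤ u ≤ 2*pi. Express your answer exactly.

12

The difference (3*sin(u)) - (0) = 3*sin(u) changes sign at u = pi inside [0, 2*pi], so split the integral there.
∫[0,pi] (3*sin(u)) du = 6.
∫[pi,2*pi] (3*sin(u)) du = -6; the area of that piece is 6.
Total area = 6 + 6 = 12.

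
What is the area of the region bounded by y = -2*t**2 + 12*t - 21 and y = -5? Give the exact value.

8/3

Set the curves equal: -2*t**2 + 12*t - 21 = -5, so -2*t**2 + 12*t - 16 = 0, which factors as -2*(t - 4)*(t - 2) = 0. The curves meet at t = 2, 4.
On [2, 4], y = -2*t**2 + 12*t - 21 is on top; that piece has area ∫[2,4] (-2*t**2 + 12*t - 16) dt = 8/3.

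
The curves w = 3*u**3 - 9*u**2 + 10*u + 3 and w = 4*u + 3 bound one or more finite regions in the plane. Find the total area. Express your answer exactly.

3/2

Set the curves equal: 3*u**3 - 9*u**2 + 10*u + 3 = 4*u + 3, so 3*u**3 - 9*u**2 + 6*u = 0, which factors as 3*u*(u - 2)*(u - 1) = 0. The curves meet at u = 0, 1, 2.
On [0, 1], w = 3*u**3 - 9*u**2 + 10*u + 3 is on top; that piece has area ∫[0,1] (3*u**3 - 9*u**2 + 6*u) du = 3/4.
On [1, 2], w = 4*u + 3 is on top; that piece has area ∫[1,2] (-(3*u**3 - 9*u**2 + 6*u)) du = 3/4.
Total enclosed area = 3/4 + 3/4 = 3/2.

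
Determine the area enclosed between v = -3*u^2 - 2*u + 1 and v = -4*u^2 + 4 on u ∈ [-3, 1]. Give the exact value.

16

The difference (-3*u^2 - 2*u + 1) - (-4*u^2 + 4) = u^2 - 2*u - 3 changes sign at u = -1 inside [-3, 1], so split the integral there.
∫[-3,-1] (u^2 - 2*u - 3) du = 32/3.
∫[-1,1] (u^2 - 2*u - 3) du = -16/3; the area of that piece is 16/3.
Total area = 32/3 + 16/3 = 16.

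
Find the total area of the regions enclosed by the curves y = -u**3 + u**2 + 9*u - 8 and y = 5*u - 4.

Set the curves equal: -u**3 + u**2 + 9*u - 8 = 5*u - 4, so -u**3 + u**2 + 4*u - 4 = 0, which factors as -(u - 2)*(u - 1)*(u + 2) = 0. The curves meet at u = -2, 1, 2.
On [-2, 1], y = 5*u - 4 is on top; that piece has area ∫[-2,1] (-(-u**3 + u**2 + 4*u - 4)) du = 45/4.
On [1, 2], y = -u**3 + u**2 + 9*u - 8 is on top; that piece has area ∫[1,2] (-u**3 + u**2 + 4*u - 4) du = 7/12.
Total enclosed area = 45/4 + 7/12 = 71/6.

71/6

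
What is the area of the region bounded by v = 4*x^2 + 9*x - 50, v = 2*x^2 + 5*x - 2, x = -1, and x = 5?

The difference (4*x^2 + 9*x - 50) - (2*x^2 + 5*x - 2) = 2*x^2 + 4*x - 48 changes sign at x = 4 inside [-1, 5], so split the integral there.
∫[-1,4] (2*x^2 + 4*x - 48) dx = -500/3; the area of that piece is 500/3.
∫[4,5] (2*x^2 + 4*x - 48) dx = 32/3.
Total area = 500/3 + 32/3 = 532/3.

532/3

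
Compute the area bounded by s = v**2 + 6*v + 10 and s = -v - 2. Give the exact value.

1/6

Both boundary curves give s as a function of v, so integrate with respect to v. Setting them equal: v**2 + 7*v + 12 = 0, i.e. (v + 3)*(v + 4) = 0, so they meet at v = -4, -3.
For v in [-4, -3], s = v**2 + 6*v + 10 is on the left; area = ∫[-4,-3] (-(v**2 + 7*v + 12)) dv = 1/6.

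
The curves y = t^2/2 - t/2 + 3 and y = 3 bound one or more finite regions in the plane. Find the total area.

1/12

Set the curves equal: t^2/2 - t/2 + 3 = 3, so t^2/2 - t/2 = 0, which factors as t*(t - 1)/2 = 0. The curves meet at t = 0, 1.
On [0, 1], y = 3 is on top; that piece has area ∫[0,1] (-(t^2/2 - t/2)) dt = 1/12.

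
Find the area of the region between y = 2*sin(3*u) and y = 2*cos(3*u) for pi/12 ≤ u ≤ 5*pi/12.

4*sqrt(2)/3

On [pi/12, 5*pi/12], (2*sin(3*u)) - (2*cos(3*u)) = 2*sin(3*u) - 2*cos(3*u) is ≥ 0 throughout, so the area is a single integral of |2*sin(3*u) - 2*cos(3*u)|.
∫[pi/12,5*pi/12] (2*sin(3*u) - 2*cos(3*u)) du = 4*sqrt(2)/3.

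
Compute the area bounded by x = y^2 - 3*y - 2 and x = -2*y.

Both boundary curves give x as a function of y, so integrate with respect to y. Setting them equal: y^2 - y - 2 = 0, i.e. (y - 2)*(y + 1) = 0, so they meet at y = -1, 2.
For y in [-1, 2], x = y^2 - 3*y - 2 is on the left; area = ∫[-1,2] (-(y^2 - y - 2)) dy = 9/2.

9/2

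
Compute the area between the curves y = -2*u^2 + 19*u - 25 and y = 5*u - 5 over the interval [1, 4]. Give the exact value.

The difference (-2*u^2 + 19*u - 25) - (5*u - 5) = -2*u^2 + 14*u - 20 changes sign at u = 2 inside [1, 4], so split the integral there.
∫[1,2] (-2*u^2 + 14*u - 20) du = -11/3; the area of that piece is 11/3.
∫[2,4] (-2*u^2 + 14*u - 20) du = 20/3.
Total area = 11/3 + 20/3 = 31/3.

31/3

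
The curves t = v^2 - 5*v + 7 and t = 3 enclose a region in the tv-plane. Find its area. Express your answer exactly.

9/2

Both boundary curves give t as a function of v, so integrate with respect to v. Setting them equal: v^2 - 5*v + 4 = 0, i.e. (v - 4)*(v - 1) = 0, so they meet at v = 1, 4.
For v in [1, 4], t = v^2 - 5*v + 7 is on the left; area = ∫[1,4] (-(v^2 - 5*v + 4)) dv = 9/2.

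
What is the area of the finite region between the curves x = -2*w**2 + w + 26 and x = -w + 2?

343/3

Both boundary curves give x as a function of w, so integrate with respect to w. Setting them equal: -2*w**2 + 2*w + 24 = 0, i.e. -2*(w - 4)*(w + 3) = 0, so they meet at w = -3, 4.
For w in [-3, 4], x = -2*w**2 + w + 26 is on the right; area = ∫[-3,4] (-2*w**2 + 2*w + 24) dw = 343/3.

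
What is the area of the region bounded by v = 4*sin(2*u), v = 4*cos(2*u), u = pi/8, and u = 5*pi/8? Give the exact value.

4*sqrt(2)

On [pi/8, 5*pi/8], (4*sin(2*u)) - (4*cos(2*u)) = 4*sin(2*u) - 4*cos(2*u) is ≥ 0 throughout, so the area is a single integral of |4*sin(2*u) - 4*cos(2*u)|.
∫[pi/8,5*pi/8] (4*sin(2*u) - 4*cos(2*u)) du = 4*sqrt(2).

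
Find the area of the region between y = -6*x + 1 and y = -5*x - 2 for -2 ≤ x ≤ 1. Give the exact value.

21/2

On [-2, 1], (-6*x + 1) - (-5*x - 2) = -x + 3 is ≥ 0 throughout, so the area is a single integral of |-x + 3|.
∫[-2,1] (-x + 3) dx = 21/2.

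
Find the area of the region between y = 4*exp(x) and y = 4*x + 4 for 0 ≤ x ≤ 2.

On [0, 2], (4*exp(x)) - (4*x + 4) = -4*x + 4*exp(x) - 4 is ≥ 0 throughout, so the area is a single integral of |-4*x + 4*exp(x) - 4|.
∫[0,2] (-4*x + 4*exp(x) - 4) dx = -20 + 4*exp(2).

-20 + 4*exp(2)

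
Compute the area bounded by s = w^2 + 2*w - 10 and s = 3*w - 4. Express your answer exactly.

Both boundary curves give s as a function of w, so integrate with respect to w. Setting them equal: w^2 - w - 6 = 0, i.e. (w - 3)*(w + 2) = 0, so they meet at w = -2, 3.
For w in [-2, 3], s = w^2 + 2*w - 10 is on the left; area = ∫[-2,3] (-(w^2 - w - 6)) dw = 125/6.

125/6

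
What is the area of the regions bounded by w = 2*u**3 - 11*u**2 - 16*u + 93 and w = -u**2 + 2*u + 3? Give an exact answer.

Set the curves equal: 2*u**3 - 11*u**2 - 16*u + 93 = -u**2 + 2*u + 3, so 2*u**3 - 10*u**2 - 18*u + 90 = 0, which factors as 2*(u - 5)*(u - 3)*(u + 3) = 0. The curves meet at u = -3, 3, 5.
On [-3, 3], w = 2*u**3 - 11*u**2 - 16*u + 93 is on top; that piece has area ∫[-3,3] (2*u**3 - 10*u**2 - 18*u + 90) du = 360.
On [3, 5], w = -u**2 + 2*u + 3 is on top; that piece has area ∫[3,5] (-(2*u**3 - 10*u**2 - 18*u + 90)) du = 56/3.
Total enclosed area = 360 + 56/3 = 1136/3.

1136/3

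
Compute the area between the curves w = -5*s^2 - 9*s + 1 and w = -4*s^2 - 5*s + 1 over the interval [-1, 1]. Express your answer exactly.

The difference (-5*s^2 - 9*s + 1) - (-4*s^2 - 5*s + 1) = -s^2 - 4*s changes sign at s = 0 inside [-1, 1], so split the integral there.
∫[-1,0] (-s^2 - 4*s) ds = 5/3.
∫[0,1] (-s^2 - 4*s) ds = -7/3; the area of that piece is 7/3.
Total area = 5/3 + 7/3 = 4.

4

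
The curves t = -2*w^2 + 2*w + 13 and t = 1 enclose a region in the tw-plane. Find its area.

125/3

Both boundary curves give t as a function of w, so integrate with respect to w. Setting them equal: -2*w^2 + 2*w + 12 = 0, i.e. -2*(w - 3)*(w + 2) = 0, so they meet at w = -2, 3.
For w in [-2, 3], t = -2*w^2 + 2*w + 13 is on the right; area = ∫[-2,3] (-2*w^2 + 2*w + 12) dw = 125/3.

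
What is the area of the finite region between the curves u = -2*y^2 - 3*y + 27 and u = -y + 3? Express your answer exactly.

343/3

Both boundary curves give u as a function of y, so integrate with respect to y. Setting them equal: -2*y^2 - 2*y + 24 = 0, i.e. -2*(y - 3)*(y + 4) = 0, so they meet at y = -4, 3.
For y in [-4, 3], u = -2*y^2 - 3*y + 27 is on the right; area = ∫[-4,3] (-2*y^2 - 2*y + 24) dy = 343/3.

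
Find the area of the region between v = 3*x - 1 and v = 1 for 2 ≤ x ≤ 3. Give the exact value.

On [2, 3], (3*x - 1) - (1) = 3*x - 2 is ≥ 0 throughout, so the area is a single integral of |3*x - 2|.
∫[2,3] (3*x - 2) dx = 11/2.

11/2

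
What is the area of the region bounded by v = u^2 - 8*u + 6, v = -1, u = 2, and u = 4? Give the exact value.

On [2, 4], (u^2 - 8*u + 6) - (-1) = u^2 - 8*u + 7 is ≤ 0 throughout, so the area is a single integral of |u^2 - 8*u + 7|.
∫[2,4] (u^2 - 8*u + 7) du = -46/3; the area of that piece is 46/3.

46/3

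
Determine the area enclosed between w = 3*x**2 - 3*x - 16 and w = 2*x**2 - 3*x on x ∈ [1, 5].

The difference (3*x**2 - 3*x - 16) - (2*x**2 - 3*x) = x**2 - 16 changes sign at x = 4 inside [1, 5], so split the integral there.
∫[1,4] (x**2 - 16) dx = -27; the area of that piece is 27.
∫[4,5] (x**2 - 16) dx = 13/3.
Total area = 27 + 13/3 = 94/3.

94/3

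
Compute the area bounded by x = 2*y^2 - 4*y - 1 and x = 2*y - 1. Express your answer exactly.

9

Both boundary curves give x as a function of y, so integrate with respect to y. Setting them equal: 2*y^2 - 6*y = 0, i.e. 2*y*(y - 3) = 0, so they meet at y = 0, 3.
For y in [0, 3], x = 2*y^2 - 4*y - 1 is on the left; area = ∫[0,3] (-(2*y^2 - 6*y)) dy = 9.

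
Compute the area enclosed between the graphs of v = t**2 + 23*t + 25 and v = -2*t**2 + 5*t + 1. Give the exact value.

4

Set the curves equal: t**2 + 23*t + 25 = -2*t**2 + 5*t + 1, so 3*t**2 + 18*t + 24 = 0, which factors as 3*(t + 2)*(t + 4) = 0. The curves meet at t = -4, -2.
On [-4, -2], v = -2*t**2 + 5*t + 1 is on top; that piece has area ∫[-4,-2] (-(3*t**2 + 18*t + 24)) dt = 4.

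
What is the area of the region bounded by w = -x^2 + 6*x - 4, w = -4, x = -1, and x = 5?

The difference (-x^2 + 6*x - 4) - (-4) = -x^2 + 6*x changes sign at x = 0 inside [-1, 5], so split the integral there.
∫[-1,0] (-x^2 + 6*x) dx = -10/3; the area of that piece is 10/3.
∫[0,5] (-x^2 + 6*x) dx = 100/3.
Total area = 10/3 + 100/3 = 110/3.

110/3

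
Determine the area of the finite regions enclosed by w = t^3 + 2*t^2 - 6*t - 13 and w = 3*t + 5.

Set the curves equal: t^3 + 2*t^2 - 6*t - 13 = 3*t + 5, so t^3 + 2*t^2 - 9*t - 18 = 0, which factors as (t - 3)*(t + 2)*(t + 3) = 0. The curves meet at t = -3, -2, 3.
On [-3, -2], w = t^3 + 2*t^2 - 6*t - 13 is on top; that piece has area ∫[-3,-2] (t^3 + 2*t^2 - 9*t - 18) dt = 11/12.
On [-2, 3], w = 3*t + 5 is on top; that piece has area ∫[-2,3] (-(t^3 + 2*t^2 - 9*t - 18)) dt = 875/12.
Total enclosed area = 11/12 + 875/12 = 443/6.

443/6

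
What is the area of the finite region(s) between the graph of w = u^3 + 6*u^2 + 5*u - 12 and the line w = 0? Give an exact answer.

The curve meets the u-axis where u^3 + 6*u^2 + 5*u - 12 = 0, i.e. (u - 1)*(u + 3)*(u + 4) = 0, at u = -4, -3, 1.
On [-4, -3] the curve lies above the axis; ∫[-4,-3] (u^3 + 6*u^2 + 5*u - 12) du = 3/4, giving area 3/4.
On [-3, 1] the curve lies below the axis; ∫[-3,1] (u^3 + 6*u^2 + 5*u - 12) du = -32, giving area 32.
Total area = 3/4 + 32 = 131/4.

131/4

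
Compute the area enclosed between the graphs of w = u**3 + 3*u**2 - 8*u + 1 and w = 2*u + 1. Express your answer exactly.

Set the curves equal: u**3 + 3*u**2 - 8*u + 1 = 2*u + 1, so u**3 + 3*u**2 - 10*u = 0, which factors as u*(u - 2)*(u + 5) = 0. The curves meet at u = -5, 0, 2.
On [-5, 0], w = u**3 + 3*u**2 - 8*u + 1 is on top; that piece has area ∫[-5,0] (u**3 + 3*u**2 - 10*u) du = 375/4.
On [0, 2], w = 2*u + 1 is on top; that piece has area ∫[0,2] (-(u**3 + 3*u**2 - 10*u)) du = 8.
Total enclosed area = 375/4 + 8 = 407/4.

407/4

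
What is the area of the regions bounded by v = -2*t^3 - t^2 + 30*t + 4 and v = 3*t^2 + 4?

863/3

Set the curves equal: -2*t^3 - t^2 + 30*t + 4 = 3*t^2 + 4, so -2*t^3 - 4*t^2 + 30*t = 0, which factors as -2*t*(t - 3)*(t + 5) = 0. The curves meet at t = -5, 0, 3.
On [-5, 0], v = 3*t^2 + 4 is on top; that piece has area ∫[-5,0] (-(-2*t^3 - 4*t^2 + 30*t)) dt = 1375/6.
On [0, 3], v = -2*t^3 - t^2 + 30*t + 4 is on top; that piece has area ∫[0,3] (-2*t^3 - 4*t^2 + 30*t) dt = 117/2.
Total enclosed area = 1375/6 + 117/2 = 863/3.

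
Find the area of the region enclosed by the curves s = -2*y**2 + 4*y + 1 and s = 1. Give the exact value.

Both boundary curves give s as a function of y, so integrate with respect to y. Setting them equal: -2*y**2 + 4*y = 0, i.e. -2*y*(y - 2) = 0, so they meet at y = 0, 2.
For y in [0, 2], s = -2*y**2 + 4*y + 1 is on the right; area = ∫[0,2] (-2*y**2 + 4*y) dy = 8/3.

8/3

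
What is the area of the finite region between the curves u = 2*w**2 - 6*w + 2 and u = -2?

1/3

Both boundary curves give u as a function of w, so integrate with respect to w. Setting them equal: 2*w**2 - 6*w + 4 = 0, i.e. 2*(w - 2)*(w - 1) = 0, so they meet at w = 1, 2.
For w in [1, 2], u = 2*w**2 - 6*w + 2 is on the left; area = ∫[1,2] (-(2*w**2 - 6*w + 4)) dw = 1/3.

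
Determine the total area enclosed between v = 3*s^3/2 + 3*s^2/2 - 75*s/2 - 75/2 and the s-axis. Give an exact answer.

The curve meets the s-axis where 3*s^3/2 + 3*s^2/2 - 75*s/2 - 75/2 = 0, i.e. 3*(s - 5)*(s + 1)*(s + 5)/2 = 0, at s = -5, -1, 5.
On [-5, -1] the curve lies above the axis; ∫[-5,-1] (3*s^3/2 + 3*s^2/2 - 75*s/2 - 75/2) ds = 128, giving area 128.
On [-1, 5] the curve lies below the axis; ∫[-1,5] (3*s^3/2 + 3*s^2/2 - 75*s/2 - 75/2) ds = -378, giving area 378.
Total area = 128 + 378 = 506.

506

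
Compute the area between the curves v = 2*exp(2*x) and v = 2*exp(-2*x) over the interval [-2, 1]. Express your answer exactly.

-4 + exp(-4) + exp(-2) + exp(2) + exp(4)

The difference (2*exp(2*x)) - (2*exp(-2*x)) = 2*exp(2*x) - 2*exp(-2*x) changes sign at x = 0 inside [-2, 1], so split the integral there.
∫[-2,0] (2*exp(2*x) - 2*exp(-2*x)) dx = -exp(4) - exp(-4) + 2; the area of that piece is -2 + exp(-4) + exp(4).
∫[0,1] (2*exp(2*x) - 2*exp(-2*x)) dx = -2 + exp(-2) + exp(2).
Total area = (-2 + exp(-4) + exp(4)) + (-2 + exp(-2) + exp(2)) = -4 + exp(-4) + exp(-2) + exp(2) + exp(4).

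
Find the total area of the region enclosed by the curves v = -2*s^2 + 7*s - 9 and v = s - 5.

Set the curves equal: -2*s^2 + 7*s - 9 = s - 5, so -2*s^2 + 6*s - 4 = 0, which factors as -2*(s - 2)*(s - 1) = 0. The curves meet at s = 1, 2.
On [1, 2], v = -2*s^2 + 7*s - 9 is on top; that piece has area ∫[1,2] (-2*s^2 + 6*s - 4) ds = 1/3.

1/3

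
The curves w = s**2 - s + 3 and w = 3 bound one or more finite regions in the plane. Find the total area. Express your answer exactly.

1/6

Set the curves equal: s**2 - s + 3 = 3, so s**2 - s = 0, which factors as s*(s - 1) = 0. The curves meet at s = 0, 1.
On [0, 1], w = 3 is on top; that piece has area ∫[0,1] (-(s**2 - s)) ds = 1/6.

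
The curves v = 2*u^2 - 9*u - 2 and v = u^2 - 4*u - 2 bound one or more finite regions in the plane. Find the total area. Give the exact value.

Set the curves equal: 2*u^2 - 9*u - 2 = u^2 - 4*u - 2, so u^2 - 5*u = 0, which factors as u*(u - 5) = 0. The curves meet at u = 0, 5.
On [0, 5], v = u^2 - 4*u - 2 is on top; that piece has area ∫[0,5] (-(u^2 - 5*u)) du = 125/6.

125/6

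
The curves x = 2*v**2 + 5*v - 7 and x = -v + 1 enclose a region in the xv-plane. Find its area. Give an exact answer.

Both boundary curves give x as a function of v, so integrate with respect to v. Setting them equal: 2*v**2 + 6*v - 8 = 0, i.e. 2*(v - 1)*(v + 4) = 0, so they meet at v = -4, 1.
For v in [-4, 1], x = 2*v**2 + 5*v - 7 is on the left; area = ∫[-4,1] (-(2*v**2 + 6*v - 8)) dv = 125/3.

125/3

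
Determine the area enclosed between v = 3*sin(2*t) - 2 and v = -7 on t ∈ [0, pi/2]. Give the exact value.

3 + 5*pi/2

On [0, pi/2], (3*sin(2*t) - 2) - (-7) = 3*sin(2*t) + 5 is ≥ 0 throughout, so the area is a single integral of |3*sin(2*t) + 5|.
∫[0,pi/2] (3*sin(2*t) + 5) dt = 3 + 5*pi/2.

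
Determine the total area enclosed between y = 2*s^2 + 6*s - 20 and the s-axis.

The curve meets the s-axis where 2*s^2 + 6*s - 20 = 0, i.e. 2*(s - 2)*(s + 5) = 0, at s = -5, 2.
On [-5, 2] the curve lies below the axis; ∫[-5,2] (2*s^2 + 6*s - 20) ds = -343/3, giving area 343/3.

343/3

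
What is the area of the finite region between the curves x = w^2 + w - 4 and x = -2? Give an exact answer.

9/2

Both boundary curves give x as a function of w, so integrate with respect to w. Setting them equal: w^2 + w - 2 = 0, i.e. (w - 1)*(w + 2) = 0, so they meet at w = -2, 1.
For w in [-2, 1], x = w^2 + w - 4 is on the left; area = ∫[-2,1] (-(w^2 + w - 2)) dw = 9/2.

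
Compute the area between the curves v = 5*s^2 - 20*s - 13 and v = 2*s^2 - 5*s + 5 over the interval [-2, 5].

347/2

The difference (5*s^2 - 20*s - 13) - (2*s^2 - 5*s + 5) = 3*s^2 - 15*s - 18 changes sign at s = -1 inside [-2, 5], so split the integral there.
∫[-2,-1] (3*s^2 - 15*s - 18) ds = 23/2.
∫[-1,5] (3*s^2 - 15*s - 18) ds = -162; the area of that piece is 162.
Total area = 23/2 + 162 = 347/2.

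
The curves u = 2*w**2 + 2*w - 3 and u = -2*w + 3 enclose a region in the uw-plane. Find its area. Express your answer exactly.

64/3

Both boundary curves give u as a function of w, so integrate with respect to w. Setting them equal: 2*w**2 + 4*w - 6 = 0, i.e. 2*(w - 1)*(w + 3) = 0, so they meet at w = -3, 1.
For w in [-3, 1], u = 2*w**2 + 2*w - 3 is on the left; area = ∫[-3,1] (-(2*w**2 + 4*w - 6)) dw = 64/3.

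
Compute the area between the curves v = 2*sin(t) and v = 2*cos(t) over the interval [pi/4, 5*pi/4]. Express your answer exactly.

On [pi/4, 5*pi/4], (2*sin(t)) - (2*cos(t)) = 2*sin(t) - 2*cos(t) is ≥ 0 throughout, so the area is a single integral of |2*sin(t) - 2*cos(t)|.
∫[pi/4,5*pi/4] (2*sin(t) - 2*cos(t)) dt = 4*sqrt(2).

4*sqrt(2)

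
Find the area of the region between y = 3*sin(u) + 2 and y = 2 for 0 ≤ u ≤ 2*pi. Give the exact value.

12

The difference (3*sin(u) + 2) - (2) = 3*sin(u) changes sign at u = pi inside [0, 2*pi], so split the integral there.
∫[0,pi] (3*sin(u)) du = 6.
∫[pi,2*pi] (3*sin(u)) du = -6; the area of that piece is 6.
Total area = 6 + 6 = 12.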